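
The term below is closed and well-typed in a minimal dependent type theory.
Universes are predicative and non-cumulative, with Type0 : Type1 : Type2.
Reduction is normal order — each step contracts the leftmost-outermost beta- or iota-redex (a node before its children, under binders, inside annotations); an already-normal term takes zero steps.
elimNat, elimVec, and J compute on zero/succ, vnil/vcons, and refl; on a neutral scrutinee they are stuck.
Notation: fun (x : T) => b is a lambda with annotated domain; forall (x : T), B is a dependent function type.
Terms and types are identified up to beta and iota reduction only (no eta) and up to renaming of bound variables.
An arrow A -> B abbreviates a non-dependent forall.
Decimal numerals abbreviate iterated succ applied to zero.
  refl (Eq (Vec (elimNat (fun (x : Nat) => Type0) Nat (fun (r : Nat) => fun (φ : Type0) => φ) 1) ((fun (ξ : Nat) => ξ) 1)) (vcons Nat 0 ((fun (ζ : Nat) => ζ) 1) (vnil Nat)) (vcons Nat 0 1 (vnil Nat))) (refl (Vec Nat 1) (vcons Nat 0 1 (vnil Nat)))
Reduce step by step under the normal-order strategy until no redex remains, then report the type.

normal-order reduction:
  refl (Eq (Vec (elimNat (fun (x : Nat) => Type0) Nat (fun (r : Nat) => fun (φ : Type0) => φ) 1) ((fun (ξ : Nat) => ξ) 1)) (vcons Nat 0 ((fun (ζ : Nat) => ζ) 1) (vnil Nat)) (vcons Nat 0 1 (vnil Nat))) (refl (Vec Nat 1) (vcons Nat 0 1 (vnil Nat)))
  ~> refl (Eq (Vec ((fun (x : Nat) => fun (r : Type0) => r) 0 (elimNat (fun (φ : Nat) => Type0) Nat (fun (ξ : Nat) => fun (ζ : Type0) => ζ) 0)) ((fun (y : Nat) => y) 1)) (vcons Nat 0 ((fun (θ : Nat) => θ) 1) (vnil Nat)) (vcons Nat 0 1 (vnil Nat))) (refl (Vec Nat 1) (vcons Nat 0 1 (vnil Nat)))
  ~> refl (Eq (Vec ((fun (x : Type0) => x) (elimNat (fun (r : Nat) => Type0) Nat (fun (φ : Nat) => fun (ξ : Type0) => ξ) 0)) ((fun (ζ : Nat) => ζ) 1)) (vcons Nat 0 ((fun (y : Nat) => y) 1) (vnil Nat)) (vcons Nat 0 1 (vnil Nat))) (refl (Vec Nat 1) (vcons Nat 0 1 (vnil Nat)))
  ~> refl (Eq (Vec (elimNat (fun (x : Nat) => Type0) Nat (fun (r : Nat) => fun (φ : Type0) => φ) 0) ((fun (ξ : Nat) => ξ) 1)) (vcons Nat 0 ((fun (ζ : Nat) => ζ) 1) (vnil Nat)) (vcons Nat 0 1 (vnil Nat))) (refl (Vec Nat 1) (vcons Nat 0 1 (vnil Nat)))
  ~> refl (Eq (Vec Nat ((fun (x : Nat) => x) 1)) (vcons Nat 0 ((fun (r : Nat) => r) 1) (vnil Nat)) (vcons Nat 0 1 (vnil Nat))) (refl (Vec Nat 1) (vcons Nat 0 1 (vnil Nat)))
  ~> refl (Eq (Vec Nat 1) (vcons Nat 0 ((fun (x : Nat) => x) 1) (vnil Nat)) (vcons Nat 0 1 (vnil Nat))) (refl (Vec Nat 1) (vcons Nat 0 1 (vnil Nat)))
  ~> refl (Eq (Vec Nat 1) (vcons Nat 0 1 (vnil Nat)) (vcons Nat 0 1 (vnil Nat))) (refl (Vec Nat 1) (vcons Nat 0 1 (vnil Nat)))
type:
  Eq (Eq (Vec Nat 1) (vcons Nat 0 1 (vnil Nat)) (vcons Nat 0 1 (vnil Nat))) (refl (Vec Nat 1) (vcons Nat 0 1 (vnil Nat))) (refl (Vec Nat 1) (vcons Nat 0 1 (vnil Nat)))


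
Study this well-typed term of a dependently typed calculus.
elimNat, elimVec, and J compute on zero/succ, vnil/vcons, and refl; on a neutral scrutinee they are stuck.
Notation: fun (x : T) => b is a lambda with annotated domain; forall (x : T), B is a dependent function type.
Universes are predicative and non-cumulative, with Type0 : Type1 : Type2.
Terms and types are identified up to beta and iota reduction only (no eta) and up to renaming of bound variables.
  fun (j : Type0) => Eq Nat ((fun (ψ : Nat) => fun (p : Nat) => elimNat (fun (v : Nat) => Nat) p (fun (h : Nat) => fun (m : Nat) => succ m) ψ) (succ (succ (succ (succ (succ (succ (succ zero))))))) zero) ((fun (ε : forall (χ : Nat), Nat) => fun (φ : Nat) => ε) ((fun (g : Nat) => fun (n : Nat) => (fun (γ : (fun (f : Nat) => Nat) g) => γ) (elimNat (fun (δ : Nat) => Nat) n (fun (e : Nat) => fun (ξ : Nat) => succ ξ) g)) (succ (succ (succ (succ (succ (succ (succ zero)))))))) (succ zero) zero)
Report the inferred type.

inferred type:
  forall (j : Type0), Type0


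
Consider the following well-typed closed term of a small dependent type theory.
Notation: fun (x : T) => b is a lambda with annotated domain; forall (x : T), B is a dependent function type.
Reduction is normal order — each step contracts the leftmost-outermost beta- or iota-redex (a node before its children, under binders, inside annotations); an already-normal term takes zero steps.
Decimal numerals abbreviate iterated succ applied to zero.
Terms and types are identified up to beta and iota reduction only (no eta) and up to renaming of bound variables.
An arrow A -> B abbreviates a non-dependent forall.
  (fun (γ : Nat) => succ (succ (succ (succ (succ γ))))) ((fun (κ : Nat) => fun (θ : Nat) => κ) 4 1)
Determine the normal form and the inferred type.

normal form:
  9
type:
  Nat
observation: 3 normal-order steps normalize the term, beginning with a beta-redex.


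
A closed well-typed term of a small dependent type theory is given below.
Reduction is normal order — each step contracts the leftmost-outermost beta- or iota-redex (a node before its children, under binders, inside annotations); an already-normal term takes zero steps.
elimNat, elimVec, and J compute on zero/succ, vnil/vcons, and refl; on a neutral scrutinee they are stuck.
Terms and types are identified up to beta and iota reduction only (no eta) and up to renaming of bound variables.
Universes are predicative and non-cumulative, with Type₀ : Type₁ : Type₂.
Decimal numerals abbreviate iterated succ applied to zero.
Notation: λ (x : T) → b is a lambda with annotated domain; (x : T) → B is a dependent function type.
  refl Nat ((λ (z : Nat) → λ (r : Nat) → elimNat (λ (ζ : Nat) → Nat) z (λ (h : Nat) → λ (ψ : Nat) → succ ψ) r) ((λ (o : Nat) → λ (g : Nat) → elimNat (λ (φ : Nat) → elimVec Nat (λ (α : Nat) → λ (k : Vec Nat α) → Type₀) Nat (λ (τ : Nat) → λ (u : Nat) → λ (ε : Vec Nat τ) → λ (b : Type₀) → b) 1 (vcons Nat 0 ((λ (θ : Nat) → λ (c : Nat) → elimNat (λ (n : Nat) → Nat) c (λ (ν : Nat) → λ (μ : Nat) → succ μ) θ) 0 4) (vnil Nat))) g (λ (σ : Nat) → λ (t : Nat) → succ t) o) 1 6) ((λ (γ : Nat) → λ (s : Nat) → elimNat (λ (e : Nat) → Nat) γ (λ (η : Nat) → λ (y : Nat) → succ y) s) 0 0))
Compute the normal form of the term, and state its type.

reduced normal form:
  refl Nat 7
inferred type:
  Eq Nat 7 7


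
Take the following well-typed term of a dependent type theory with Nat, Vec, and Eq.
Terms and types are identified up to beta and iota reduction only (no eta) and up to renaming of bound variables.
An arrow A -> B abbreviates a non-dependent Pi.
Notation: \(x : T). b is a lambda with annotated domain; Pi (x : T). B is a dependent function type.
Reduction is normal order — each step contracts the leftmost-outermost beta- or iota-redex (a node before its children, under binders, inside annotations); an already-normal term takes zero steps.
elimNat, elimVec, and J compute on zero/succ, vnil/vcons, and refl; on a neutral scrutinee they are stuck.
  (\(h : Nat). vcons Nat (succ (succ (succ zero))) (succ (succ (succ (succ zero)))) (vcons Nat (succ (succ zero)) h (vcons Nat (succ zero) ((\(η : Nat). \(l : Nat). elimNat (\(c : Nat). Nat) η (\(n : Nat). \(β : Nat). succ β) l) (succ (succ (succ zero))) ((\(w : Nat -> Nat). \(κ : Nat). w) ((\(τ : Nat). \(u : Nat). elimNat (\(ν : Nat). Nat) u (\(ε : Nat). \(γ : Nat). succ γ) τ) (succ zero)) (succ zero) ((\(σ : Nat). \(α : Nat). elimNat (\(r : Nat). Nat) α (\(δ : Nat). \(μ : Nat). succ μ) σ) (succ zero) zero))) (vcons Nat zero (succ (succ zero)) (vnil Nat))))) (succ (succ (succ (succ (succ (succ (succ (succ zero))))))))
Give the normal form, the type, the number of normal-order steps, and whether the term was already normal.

reduced normal form:
  vcons Nat (succ (succ (succ zero))) (succ (succ (succ (succ zero)))) (vcons Nat (succ (succ zero)) (succ (succ (succ (succ (succ (succ (succ (succ zero)))))))) (vcons Nat (succ zero) (succ (succ (succ (succ (succ zero))))) (vcons Nat zero (succ (succ zero)) (vnil Nat))))
type:
  Vec Nat (succ (succ (succ (succ zero))))
reduction steps (normal order): 24
already normal: no
first contracted redex: a beta-redex


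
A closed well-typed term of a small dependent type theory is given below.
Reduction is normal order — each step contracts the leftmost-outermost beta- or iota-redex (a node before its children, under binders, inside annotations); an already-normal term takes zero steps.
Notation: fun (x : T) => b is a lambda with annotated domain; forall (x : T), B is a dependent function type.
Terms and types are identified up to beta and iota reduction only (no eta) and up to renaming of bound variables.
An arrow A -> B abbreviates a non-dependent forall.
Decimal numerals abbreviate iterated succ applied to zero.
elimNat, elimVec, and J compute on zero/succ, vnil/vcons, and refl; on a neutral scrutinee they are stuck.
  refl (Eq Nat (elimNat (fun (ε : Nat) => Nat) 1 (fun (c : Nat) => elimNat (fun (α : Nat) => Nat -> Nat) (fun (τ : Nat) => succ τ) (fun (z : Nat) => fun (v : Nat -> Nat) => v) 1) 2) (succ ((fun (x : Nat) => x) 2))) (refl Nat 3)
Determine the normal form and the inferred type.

normal form:
  refl (Eq Nat 3 3) (refl Nat 3)
inferred type:
  Eq (Eq Nat 3 3) (refl Nat 3) (refl Nat 3)


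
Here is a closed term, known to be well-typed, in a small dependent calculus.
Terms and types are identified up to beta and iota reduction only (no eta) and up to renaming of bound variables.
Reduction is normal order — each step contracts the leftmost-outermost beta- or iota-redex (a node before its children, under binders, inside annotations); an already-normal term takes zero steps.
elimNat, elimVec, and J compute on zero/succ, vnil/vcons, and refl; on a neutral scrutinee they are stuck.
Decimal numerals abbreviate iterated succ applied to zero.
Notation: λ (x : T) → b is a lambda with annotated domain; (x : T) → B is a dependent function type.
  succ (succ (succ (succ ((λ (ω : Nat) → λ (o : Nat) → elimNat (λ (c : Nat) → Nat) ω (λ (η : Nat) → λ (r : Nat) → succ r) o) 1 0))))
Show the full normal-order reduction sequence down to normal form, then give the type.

normal-order reduction:
  succ (succ (succ (succ ((λ (ω : Nat) → λ (o : Nat) → elimNat (λ (c : Nat) → Nat) ω (λ (η : Nat) → λ (r : Nat) → succ r) o) 1 0))))
  ~> succ (succ (succ (succ ((λ (ω : Nat) → elimNat (λ (o : Nat) → Nat) 1 (λ (c : Nat) → λ (η : Nat) → succ η) ω) 0))))
  ~> succ (succ (succ (succ (elimNat (λ (ω : Nat) → Nat) 1 (λ (o : Nat) → λ (c : Nat) → succ c) 0))))
  ~> 5
the term's type:
  Nat


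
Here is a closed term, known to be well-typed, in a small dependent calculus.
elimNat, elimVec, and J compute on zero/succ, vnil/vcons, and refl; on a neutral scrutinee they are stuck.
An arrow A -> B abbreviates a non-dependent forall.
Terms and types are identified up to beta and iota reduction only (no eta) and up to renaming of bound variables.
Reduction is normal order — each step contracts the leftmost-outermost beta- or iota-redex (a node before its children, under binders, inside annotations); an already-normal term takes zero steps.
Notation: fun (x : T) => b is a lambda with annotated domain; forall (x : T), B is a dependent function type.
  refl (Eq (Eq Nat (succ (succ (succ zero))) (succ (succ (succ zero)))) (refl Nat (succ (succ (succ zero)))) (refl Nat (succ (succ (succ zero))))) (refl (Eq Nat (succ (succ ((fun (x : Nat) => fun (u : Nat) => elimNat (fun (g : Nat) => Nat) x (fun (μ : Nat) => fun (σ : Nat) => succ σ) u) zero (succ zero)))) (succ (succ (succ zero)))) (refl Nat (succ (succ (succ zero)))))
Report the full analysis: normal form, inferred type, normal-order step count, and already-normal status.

reduced normal form:
  refl (Eq (Eq Nat (succ (succ (succ zero))) (succ (succ (succ zero)))) (refl Nat (succ (succ (succ zero)))) (refl Nat (succ (succ (succ zero))))) (refl (Eq Nat (succ (succ (succ zero))) (succ (succ (succ zero)))) (refl Nat (succ (succ (succ zero)))))
inferred type:
  Eq (Eq (Eq Nat (succ (succ (succ zero))) (succ (succ (succ zero)))) (refl Nat (succ (succ (succ zero)))) (refl Nat (succ (succ (succ zero))))) (refl (Eq Nat (succ (succ (succ zero))) (succ (succ (succ zero)))) (refl Nat (succ (succ (succ zero))))) (refl (Eq Nat (succ (succ (succ zero))) (succ (succ (succ zero)))) (refl Nat (succ (succ (succ zero)))))
steps to reach normal form (normal order): 6
started in normal form: no
first contracted redex: a beta-redex


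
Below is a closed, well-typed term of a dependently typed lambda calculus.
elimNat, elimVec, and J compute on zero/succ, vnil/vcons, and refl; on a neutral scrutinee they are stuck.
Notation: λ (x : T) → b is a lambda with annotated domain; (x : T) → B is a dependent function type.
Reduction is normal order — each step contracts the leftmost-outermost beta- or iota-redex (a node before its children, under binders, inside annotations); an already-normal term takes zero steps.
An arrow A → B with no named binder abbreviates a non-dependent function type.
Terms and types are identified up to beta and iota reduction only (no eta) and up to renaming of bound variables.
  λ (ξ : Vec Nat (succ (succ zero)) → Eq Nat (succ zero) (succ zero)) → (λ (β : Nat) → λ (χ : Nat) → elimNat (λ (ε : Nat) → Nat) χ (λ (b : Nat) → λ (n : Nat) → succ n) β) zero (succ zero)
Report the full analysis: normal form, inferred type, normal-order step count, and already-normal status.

resulting normal form:
  λ (ξ : Vec Nat (succ (succ zero)) → Eq Nat (succ zero) (succ zero)) → succ zero
the term's type:
  (Vec Nat (succ (succ zero)) → Eq Nat (succ zero) (succ zero)) → Nat
reduction steps (normal order): 3
already normal: no
first redex: a beta-redex


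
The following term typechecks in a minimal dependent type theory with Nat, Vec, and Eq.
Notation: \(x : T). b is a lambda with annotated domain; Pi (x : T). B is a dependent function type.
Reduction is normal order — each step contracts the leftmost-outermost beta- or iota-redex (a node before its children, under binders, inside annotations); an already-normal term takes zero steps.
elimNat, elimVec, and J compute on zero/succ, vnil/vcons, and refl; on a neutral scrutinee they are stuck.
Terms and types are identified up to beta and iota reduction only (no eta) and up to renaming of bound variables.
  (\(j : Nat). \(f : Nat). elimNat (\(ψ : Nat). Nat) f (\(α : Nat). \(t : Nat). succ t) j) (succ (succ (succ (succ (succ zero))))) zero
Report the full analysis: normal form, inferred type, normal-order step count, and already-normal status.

reduced normal form:
  succ (succ (succ (succ (succ zero))))
the term's type:
  Nat
reduction steps (normal order): 18
term was already normal: no
first contracted redex: a beta-redex


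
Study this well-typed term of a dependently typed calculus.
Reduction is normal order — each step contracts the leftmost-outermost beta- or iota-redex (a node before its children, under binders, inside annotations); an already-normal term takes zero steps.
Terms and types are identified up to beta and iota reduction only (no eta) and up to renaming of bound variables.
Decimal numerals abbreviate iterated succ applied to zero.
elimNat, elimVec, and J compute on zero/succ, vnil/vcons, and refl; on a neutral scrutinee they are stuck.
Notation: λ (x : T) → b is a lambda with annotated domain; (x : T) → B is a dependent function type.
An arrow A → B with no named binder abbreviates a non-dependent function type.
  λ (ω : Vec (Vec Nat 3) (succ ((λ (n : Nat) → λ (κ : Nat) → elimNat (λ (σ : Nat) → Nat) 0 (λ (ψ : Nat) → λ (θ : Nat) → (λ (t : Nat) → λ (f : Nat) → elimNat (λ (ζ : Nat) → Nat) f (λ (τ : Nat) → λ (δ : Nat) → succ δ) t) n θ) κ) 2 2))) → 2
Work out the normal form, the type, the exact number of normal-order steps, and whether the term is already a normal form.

resulting normal form:
  λ (ω : Vec (Vec Nat 3) 5) → 2
inferred type:
  Vec (Vec Nat 3) 5 → Nat
reduction steps (normal order): 27
already normal: no
first redex: a beta-redex


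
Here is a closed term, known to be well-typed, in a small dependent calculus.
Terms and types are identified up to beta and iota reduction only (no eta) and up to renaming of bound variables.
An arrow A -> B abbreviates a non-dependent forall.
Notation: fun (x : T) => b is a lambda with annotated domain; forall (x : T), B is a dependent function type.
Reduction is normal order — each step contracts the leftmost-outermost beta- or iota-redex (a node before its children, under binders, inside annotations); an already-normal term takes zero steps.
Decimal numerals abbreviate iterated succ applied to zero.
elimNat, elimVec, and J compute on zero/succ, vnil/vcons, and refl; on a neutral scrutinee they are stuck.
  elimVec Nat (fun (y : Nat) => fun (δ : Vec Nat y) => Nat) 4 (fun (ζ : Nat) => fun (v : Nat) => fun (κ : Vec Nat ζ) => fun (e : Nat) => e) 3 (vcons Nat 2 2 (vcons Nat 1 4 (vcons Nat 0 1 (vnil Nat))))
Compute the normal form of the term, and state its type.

reduced normal form:
  4
inferred type:
  Nat
observation: normalization takes exactly 16 steps under the normal-order strategy.


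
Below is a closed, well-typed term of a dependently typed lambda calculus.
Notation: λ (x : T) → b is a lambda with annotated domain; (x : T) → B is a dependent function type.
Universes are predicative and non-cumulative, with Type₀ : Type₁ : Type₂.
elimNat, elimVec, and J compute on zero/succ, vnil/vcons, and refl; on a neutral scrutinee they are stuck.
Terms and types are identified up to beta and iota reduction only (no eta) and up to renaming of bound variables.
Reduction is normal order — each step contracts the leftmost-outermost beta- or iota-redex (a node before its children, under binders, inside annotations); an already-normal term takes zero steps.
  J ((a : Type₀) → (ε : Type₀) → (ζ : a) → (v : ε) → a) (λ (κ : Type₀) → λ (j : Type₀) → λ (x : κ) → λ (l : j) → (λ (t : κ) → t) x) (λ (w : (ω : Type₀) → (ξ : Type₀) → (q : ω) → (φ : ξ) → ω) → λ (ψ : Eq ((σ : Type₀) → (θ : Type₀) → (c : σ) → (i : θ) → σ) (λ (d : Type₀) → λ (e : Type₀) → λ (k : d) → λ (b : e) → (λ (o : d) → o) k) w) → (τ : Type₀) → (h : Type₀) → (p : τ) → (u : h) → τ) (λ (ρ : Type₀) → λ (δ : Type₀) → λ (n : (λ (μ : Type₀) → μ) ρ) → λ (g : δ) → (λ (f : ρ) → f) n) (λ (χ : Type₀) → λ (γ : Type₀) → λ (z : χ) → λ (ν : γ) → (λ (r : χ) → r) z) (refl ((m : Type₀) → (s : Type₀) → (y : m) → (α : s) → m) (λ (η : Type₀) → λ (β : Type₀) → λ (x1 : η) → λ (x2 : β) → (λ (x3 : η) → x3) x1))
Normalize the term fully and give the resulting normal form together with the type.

resulting normal form:
  λ (a : Type₀) → λ (ε : Type₀) → λ (ζ : a) → λ (v : ε) → ζ
the term's type:
  (a : Type₀) → (ε : Type₀) → (ζ : a) → (v : ε) → a
observation: reduction starts at a J iota-redex, and 3 normal-order steps reach the normal form.


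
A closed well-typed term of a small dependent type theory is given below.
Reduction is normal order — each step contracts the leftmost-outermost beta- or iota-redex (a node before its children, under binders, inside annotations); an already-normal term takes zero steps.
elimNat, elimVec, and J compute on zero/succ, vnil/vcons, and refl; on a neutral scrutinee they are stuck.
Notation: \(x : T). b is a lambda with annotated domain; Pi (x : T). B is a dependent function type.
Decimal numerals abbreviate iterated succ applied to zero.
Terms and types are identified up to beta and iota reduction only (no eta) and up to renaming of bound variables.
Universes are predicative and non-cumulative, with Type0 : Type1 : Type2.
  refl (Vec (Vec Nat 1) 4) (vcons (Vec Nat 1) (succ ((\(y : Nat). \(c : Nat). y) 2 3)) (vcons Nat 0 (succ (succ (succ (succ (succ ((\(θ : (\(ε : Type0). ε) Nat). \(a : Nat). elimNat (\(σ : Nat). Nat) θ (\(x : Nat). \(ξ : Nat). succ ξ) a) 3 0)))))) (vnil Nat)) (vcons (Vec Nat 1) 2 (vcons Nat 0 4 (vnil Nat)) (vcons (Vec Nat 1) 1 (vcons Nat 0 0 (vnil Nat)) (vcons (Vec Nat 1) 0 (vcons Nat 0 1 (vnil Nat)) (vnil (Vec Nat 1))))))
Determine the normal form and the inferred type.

normal form:
  refl (Vec (Vec Nat 1) 4) (vcons (Vec Nat 1) 3 (vcons Nat 0 8 (vnil Nat)) (vcons (Vec Nat 1) 2 (vcons Nat 0 4 (vnil Nat)) (vcons (Vec Nat 1) 1 (vcons Nat 0 0 (vnil Nat)) (vcons (Vec Nat 1) 0 (vcons Nat 0 1 (vnil Nat)) (vnil (Vec Nat 1))))))
the term's type:
  Eq (Vec (Vec Nat 1) 4) (vcons (Vec Nat 1) 3 (vcons Nat 0 8 (vnil Nat)) (vcons (Vec Nat 1) 2 (vcons Nat 0 4 (vnil Nat)) (vcons (Vec Nat 1) 1 (vcons Nat 0 0 (vnil Nat)) (vcons (Vec Nat 1) 0 (vcons Nat 0 1 (vnil Nat)) (vnil (Vec Nat 1)))))) (vcons (Vec Nat 1) 3 (vcons Nat 0 8 (vnil Nat)) (vcons (Vec Nat 1) 2 (vcons Nat 0 4 (vnil Nat)) (vcons (Vec Nat 1) 1 (vcons Nat 0 0 (vnil Nat)) (vcons (Vec Nat 1) 0 (vcons Nat 0 1 (vnil Nat)) (vnil (Vec Nat 1))))))
observation: 5 normal-order steps separate the term from its normal form.


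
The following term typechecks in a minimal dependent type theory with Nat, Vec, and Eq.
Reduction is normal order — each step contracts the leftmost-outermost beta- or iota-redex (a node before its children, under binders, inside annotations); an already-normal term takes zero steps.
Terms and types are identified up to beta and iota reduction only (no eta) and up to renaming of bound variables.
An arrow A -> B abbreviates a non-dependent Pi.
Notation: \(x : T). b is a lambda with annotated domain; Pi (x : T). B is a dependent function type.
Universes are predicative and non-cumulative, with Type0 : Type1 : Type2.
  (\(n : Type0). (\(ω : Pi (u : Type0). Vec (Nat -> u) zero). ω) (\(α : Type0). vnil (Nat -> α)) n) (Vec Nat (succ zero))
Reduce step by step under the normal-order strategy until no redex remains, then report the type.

normal-order reduction sequence:
  (\(n : Type0). (\(ω : Pi (u : Type0). Vec (Nat -> u) zero). ω) (\(α : Type0). vnil (Nat -> α)) n) (Vec Nat (succ zero))
  ~> (\(n : Pi (ω : Type0). Vec (Nat -> ω) zero). n) (\(u : Type0). vnil (Nat -> u)) (Vec Nat (succ zero))
  ~> (\(n : Type0). vnil (Nat -> n)) (Vec Nat (succ zero))
  ~> vnil (Nat -> Vec Nat (succ zero))
the term's type:
  Vec (Nat -> Vec Nat (succ zero)) zero


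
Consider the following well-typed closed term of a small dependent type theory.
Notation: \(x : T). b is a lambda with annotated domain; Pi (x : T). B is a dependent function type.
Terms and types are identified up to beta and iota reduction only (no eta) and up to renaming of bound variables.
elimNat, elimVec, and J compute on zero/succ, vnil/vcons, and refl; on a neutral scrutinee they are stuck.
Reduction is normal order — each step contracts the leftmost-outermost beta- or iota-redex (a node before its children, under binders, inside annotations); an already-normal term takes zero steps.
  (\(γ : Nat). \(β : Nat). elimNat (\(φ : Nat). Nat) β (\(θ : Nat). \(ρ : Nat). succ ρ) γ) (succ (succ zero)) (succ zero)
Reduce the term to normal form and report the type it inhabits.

resulting normal form:
  succ (succ (succ zero))
the term's type:
  Nat
observation: normalization takes exactly 9 steps under the normal-order strategy.


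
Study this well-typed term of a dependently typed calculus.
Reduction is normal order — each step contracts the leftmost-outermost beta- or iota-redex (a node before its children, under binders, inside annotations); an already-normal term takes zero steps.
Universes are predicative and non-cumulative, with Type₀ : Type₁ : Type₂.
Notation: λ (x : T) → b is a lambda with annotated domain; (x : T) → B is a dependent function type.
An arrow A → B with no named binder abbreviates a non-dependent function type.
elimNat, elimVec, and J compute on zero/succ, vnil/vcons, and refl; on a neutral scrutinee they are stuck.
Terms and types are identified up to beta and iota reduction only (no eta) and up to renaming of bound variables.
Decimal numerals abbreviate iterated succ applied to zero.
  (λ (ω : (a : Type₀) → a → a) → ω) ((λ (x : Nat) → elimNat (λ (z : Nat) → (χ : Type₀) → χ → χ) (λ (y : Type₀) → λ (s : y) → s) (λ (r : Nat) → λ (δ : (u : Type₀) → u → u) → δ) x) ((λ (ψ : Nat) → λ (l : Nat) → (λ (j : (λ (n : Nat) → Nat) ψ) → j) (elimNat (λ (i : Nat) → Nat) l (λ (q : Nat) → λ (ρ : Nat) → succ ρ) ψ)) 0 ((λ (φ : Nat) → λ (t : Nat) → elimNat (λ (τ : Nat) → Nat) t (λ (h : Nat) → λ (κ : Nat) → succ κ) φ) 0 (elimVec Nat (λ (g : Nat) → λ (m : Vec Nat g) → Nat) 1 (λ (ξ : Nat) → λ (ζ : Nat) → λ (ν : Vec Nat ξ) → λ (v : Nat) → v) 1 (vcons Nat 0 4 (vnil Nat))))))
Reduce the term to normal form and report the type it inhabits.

normal form:
  λ (ω : Type₀) → λ (a : ω) → a
type:
  (ω : Type₀) → ω → ω
observation: normalization takes exactly 19 steps under the normal-order strategy.


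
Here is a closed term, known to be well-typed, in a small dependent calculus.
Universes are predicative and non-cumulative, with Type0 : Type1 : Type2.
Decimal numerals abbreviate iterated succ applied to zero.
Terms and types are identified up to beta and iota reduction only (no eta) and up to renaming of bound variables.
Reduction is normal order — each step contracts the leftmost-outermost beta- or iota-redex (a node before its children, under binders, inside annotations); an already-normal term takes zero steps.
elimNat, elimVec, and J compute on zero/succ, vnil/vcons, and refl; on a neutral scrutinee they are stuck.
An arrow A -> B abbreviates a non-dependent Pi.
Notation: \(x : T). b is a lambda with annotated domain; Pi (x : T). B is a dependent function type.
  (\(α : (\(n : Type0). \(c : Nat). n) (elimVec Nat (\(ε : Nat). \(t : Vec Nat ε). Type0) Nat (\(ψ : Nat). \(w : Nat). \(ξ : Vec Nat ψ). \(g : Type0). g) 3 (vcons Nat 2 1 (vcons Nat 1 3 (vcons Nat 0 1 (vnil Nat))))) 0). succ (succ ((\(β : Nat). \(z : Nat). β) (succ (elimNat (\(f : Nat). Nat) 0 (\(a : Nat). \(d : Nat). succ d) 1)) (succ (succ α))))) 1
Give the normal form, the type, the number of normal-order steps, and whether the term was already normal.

resulting normal form:
  4
type:
  Nat
normal-order step count: 7
started in normal form: no
first contracted redex: a beta-redex


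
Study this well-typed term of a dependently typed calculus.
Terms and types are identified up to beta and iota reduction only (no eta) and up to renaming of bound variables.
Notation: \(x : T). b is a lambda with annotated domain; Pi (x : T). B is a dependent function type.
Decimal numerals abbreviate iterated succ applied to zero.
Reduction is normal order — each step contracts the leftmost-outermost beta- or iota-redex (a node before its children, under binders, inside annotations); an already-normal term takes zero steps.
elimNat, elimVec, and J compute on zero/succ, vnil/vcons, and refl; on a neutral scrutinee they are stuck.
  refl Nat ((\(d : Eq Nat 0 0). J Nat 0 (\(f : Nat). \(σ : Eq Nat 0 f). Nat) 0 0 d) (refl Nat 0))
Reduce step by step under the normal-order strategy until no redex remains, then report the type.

normal-order reduction sequence:
  refl Nat ((\(d : Eq Nat 0 0). J Nat 0 (\(f : Nat). \(σ : Eq Nat 0 f). Nat) 0 0 d) (refl Nat 0))
  ~> refl Nat (J Nat 0 (\(d : Nat). \(f : Eq Nat 0 d). Nat) 0 0 (refl Nat 0))
  ~> refl Nat 0
type:
  Eq Nat 0 0


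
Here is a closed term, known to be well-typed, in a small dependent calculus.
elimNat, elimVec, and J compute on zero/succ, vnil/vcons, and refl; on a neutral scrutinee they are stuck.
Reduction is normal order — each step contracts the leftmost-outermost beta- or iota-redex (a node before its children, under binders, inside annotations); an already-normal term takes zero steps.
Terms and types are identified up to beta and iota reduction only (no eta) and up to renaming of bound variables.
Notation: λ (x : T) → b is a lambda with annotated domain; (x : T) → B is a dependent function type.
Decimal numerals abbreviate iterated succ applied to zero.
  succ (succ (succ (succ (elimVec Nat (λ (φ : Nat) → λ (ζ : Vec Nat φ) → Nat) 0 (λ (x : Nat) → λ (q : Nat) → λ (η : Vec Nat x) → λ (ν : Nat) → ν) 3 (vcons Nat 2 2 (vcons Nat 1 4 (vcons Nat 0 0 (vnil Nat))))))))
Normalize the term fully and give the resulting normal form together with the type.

normal form:
  4
inferred type:
  Nat


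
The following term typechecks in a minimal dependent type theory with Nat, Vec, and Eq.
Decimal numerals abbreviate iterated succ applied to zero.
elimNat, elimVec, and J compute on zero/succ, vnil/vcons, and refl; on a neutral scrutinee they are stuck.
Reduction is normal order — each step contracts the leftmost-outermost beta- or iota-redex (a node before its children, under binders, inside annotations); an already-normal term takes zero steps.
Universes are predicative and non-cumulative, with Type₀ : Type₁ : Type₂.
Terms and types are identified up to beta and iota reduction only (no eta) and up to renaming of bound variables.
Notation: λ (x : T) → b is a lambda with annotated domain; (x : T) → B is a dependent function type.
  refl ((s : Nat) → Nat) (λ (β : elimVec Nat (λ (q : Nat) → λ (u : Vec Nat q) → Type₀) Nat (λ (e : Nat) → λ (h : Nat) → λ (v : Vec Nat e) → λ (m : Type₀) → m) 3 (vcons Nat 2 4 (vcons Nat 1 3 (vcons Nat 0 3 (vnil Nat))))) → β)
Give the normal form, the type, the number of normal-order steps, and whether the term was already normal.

normal form:
  refl ((s : Nat) → Nat) (λ (β : Nat) → β)
the term's type:
  Eq ((s : Nat) → Nat) (λ (β : Nat) → β) (λ (q : Nat) → q)
steps to reach normal form (normal order): 16
already normal: no
first redex: an elimVec iota-redex


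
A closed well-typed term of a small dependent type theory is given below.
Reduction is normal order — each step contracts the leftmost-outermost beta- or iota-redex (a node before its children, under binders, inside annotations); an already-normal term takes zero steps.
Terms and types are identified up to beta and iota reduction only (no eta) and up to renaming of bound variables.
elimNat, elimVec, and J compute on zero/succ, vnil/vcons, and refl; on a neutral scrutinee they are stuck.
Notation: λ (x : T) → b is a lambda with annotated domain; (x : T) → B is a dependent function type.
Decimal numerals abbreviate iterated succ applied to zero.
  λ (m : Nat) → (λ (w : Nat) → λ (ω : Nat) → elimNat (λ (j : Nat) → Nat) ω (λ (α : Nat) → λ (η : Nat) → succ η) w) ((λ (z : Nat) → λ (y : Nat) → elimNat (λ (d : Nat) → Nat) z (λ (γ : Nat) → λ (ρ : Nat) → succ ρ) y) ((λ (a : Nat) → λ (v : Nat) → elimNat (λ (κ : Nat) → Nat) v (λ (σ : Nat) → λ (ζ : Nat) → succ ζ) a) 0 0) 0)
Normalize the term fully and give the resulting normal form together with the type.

resulting normal form:
  λ (m : Nat) → λ (w : Nat) → w
inferred type:
  (m : Nat) → (w : Nat) → Nat
observation: 8 normal-order steps normalize the term, beginning with a beta-redex.


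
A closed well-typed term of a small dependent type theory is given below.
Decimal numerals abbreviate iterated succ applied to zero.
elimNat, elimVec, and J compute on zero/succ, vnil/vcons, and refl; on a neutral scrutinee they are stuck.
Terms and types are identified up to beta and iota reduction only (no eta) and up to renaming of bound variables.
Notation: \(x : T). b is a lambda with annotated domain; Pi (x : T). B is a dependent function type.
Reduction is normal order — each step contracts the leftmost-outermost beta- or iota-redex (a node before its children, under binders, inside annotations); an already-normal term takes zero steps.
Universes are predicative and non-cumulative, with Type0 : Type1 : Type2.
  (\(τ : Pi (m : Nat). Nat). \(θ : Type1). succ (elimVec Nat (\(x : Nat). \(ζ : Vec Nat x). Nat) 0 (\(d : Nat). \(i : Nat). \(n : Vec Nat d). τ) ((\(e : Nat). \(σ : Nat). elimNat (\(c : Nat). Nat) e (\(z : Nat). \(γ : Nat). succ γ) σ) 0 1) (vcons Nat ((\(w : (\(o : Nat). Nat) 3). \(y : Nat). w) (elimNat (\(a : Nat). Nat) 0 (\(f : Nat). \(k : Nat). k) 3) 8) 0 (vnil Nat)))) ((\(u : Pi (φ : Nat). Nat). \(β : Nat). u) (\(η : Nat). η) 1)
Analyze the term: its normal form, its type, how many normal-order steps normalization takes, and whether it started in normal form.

resulting normal form:
  \(τ : Type1). 1
inferred type:
  Pi (τ : Type1). Nat
normal-order step count: 9
term was already normal: no
first redex: a beta-redex


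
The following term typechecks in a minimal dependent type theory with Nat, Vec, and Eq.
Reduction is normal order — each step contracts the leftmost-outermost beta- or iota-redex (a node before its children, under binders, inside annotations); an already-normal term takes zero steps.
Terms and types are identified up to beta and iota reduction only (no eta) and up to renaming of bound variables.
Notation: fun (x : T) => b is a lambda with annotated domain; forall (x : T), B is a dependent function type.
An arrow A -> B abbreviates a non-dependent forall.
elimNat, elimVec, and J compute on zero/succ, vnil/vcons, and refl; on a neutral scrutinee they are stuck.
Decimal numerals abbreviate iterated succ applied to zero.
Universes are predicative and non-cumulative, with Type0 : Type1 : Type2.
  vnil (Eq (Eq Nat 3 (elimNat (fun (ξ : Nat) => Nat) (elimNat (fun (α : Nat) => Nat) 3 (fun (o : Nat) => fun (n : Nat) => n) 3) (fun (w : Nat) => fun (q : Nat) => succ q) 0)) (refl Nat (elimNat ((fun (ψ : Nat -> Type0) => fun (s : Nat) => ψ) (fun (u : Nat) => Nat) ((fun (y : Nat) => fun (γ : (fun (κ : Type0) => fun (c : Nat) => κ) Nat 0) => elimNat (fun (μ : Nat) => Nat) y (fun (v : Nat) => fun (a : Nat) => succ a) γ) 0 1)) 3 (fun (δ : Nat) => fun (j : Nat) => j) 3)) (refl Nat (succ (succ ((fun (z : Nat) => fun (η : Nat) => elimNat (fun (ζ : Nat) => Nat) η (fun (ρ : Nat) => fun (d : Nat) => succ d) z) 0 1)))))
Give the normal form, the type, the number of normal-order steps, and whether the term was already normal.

reduced normal form:
  vnil (Eq (Eq Nat 3 3) (refl Nat 3) (refl Nat 3))
the term's type:
  Vec (Eq (Eq Nat 3 3) (refl Nat 3) (refl Nat 3)) 0
steps to reach normal form (normal order): 24
term was already normal: no
first contracted redex: an elimNat iota-redex


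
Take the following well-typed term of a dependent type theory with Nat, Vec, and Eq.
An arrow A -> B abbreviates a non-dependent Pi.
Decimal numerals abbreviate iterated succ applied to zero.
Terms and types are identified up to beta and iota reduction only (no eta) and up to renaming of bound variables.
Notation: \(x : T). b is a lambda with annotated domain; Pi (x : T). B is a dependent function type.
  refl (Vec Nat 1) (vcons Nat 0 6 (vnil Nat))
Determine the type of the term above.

type:
  Eq (Vec Nat 1) (vcons Nat 0 6 (vnil Nat)) (vcons Nat 0 6 (vnil Nat))


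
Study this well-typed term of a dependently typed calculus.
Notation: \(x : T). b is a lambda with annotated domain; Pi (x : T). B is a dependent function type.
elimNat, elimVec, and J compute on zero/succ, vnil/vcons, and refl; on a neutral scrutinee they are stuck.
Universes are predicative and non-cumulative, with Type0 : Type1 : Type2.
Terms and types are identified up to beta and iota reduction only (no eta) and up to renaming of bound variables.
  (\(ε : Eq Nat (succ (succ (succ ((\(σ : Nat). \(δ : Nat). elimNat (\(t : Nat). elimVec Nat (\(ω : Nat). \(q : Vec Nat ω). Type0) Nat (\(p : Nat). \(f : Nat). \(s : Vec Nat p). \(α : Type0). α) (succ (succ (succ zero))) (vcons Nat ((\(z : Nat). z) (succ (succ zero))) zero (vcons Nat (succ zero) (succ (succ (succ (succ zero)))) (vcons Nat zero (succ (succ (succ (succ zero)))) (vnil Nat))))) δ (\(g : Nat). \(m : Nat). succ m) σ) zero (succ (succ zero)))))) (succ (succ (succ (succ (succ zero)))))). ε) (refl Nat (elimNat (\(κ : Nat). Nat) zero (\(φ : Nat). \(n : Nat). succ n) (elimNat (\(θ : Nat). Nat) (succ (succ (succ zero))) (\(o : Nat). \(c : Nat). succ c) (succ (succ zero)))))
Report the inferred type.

the term's type:
  Eq Nat (succ (succ (succ (succ (succ zero))))) (succ (succ (succ (succ (succ zero)))))


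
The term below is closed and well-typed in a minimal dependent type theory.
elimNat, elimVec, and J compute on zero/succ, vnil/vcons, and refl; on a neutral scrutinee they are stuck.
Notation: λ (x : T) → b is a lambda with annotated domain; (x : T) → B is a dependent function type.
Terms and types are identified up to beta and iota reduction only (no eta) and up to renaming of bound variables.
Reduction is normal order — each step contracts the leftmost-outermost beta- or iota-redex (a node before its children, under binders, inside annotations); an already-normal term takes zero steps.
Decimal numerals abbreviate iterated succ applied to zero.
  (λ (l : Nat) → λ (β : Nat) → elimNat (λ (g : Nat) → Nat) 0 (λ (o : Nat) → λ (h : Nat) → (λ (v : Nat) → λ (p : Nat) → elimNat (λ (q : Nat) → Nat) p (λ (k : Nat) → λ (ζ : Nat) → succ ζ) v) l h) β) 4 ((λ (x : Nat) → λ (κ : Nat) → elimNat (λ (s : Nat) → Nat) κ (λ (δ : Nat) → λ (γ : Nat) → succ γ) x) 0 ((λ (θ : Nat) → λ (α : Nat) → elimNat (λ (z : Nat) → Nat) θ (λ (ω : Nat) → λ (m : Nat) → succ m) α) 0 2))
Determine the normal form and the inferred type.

resulting normal form:
  8
type:
  Nat
observation: contracting a beta-redex first, the term normalizes in 36 steps.


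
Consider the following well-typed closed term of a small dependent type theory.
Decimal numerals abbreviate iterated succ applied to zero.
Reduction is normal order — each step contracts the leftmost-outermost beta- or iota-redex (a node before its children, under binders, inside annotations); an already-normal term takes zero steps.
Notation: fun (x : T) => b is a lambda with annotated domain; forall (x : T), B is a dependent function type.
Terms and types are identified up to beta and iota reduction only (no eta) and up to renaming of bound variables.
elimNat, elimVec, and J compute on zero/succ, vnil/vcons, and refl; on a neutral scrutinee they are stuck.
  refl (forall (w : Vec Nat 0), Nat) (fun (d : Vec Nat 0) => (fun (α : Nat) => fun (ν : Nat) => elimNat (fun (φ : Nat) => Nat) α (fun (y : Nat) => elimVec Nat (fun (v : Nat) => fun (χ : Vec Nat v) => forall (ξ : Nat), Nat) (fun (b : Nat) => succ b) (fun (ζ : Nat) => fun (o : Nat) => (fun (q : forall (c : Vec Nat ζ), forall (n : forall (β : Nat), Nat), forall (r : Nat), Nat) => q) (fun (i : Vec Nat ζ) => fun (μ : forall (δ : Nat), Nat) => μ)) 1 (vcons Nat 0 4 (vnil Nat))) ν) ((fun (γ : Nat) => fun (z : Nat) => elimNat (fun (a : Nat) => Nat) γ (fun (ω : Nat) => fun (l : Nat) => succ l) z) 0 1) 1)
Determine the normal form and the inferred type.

reduced normal form:
  refl (forall (w : Vec Nat 0), Nat) (fun (d : Vec Nat 0) => 2)
inferred type:
  Eq (forall (w : Vec Nat 0), Nat) (fun (d : Vec Nat 0) => 2) (fun (α : Vec Nat 0) => 2)
observation: contracting a beta-redex first, the term normalizes in 19 steps.


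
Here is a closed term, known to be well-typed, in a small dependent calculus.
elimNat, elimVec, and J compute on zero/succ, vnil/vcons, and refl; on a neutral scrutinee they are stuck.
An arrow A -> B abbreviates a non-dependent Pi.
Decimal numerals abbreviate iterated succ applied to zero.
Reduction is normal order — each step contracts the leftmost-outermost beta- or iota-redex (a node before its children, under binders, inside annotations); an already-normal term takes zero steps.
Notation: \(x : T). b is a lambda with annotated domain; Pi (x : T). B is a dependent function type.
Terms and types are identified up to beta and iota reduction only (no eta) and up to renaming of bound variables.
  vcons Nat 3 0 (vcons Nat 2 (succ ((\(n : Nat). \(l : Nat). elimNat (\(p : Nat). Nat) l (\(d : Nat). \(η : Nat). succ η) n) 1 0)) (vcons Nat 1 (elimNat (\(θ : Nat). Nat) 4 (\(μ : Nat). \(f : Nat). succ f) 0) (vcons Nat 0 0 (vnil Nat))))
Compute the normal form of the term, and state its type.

reduced normal form:
  vcons Nat 3 0 (vcons Nat 2 2 (vcons Nat 1 4 (vcons Nat 0 0 (vnil Nat))))
inferred type:
  Vec Nat 4
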